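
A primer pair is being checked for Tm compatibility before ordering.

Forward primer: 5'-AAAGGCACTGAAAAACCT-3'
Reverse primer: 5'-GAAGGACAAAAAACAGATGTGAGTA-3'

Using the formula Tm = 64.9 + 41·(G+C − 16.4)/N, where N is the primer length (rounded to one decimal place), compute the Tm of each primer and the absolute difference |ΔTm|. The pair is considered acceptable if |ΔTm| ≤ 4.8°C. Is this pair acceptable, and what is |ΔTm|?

|ΔTm| = 9.3°C; the pair is not acceptable.

Forward: G+C = 7, N = 18 → Tm = 64.9 + 41·(7 − 16.4)/18 = 43.5°C.
Reverse: G+C = 9, N = 25 → Tm = 64.9 + 41·(9 − 16.4)/25 = 52.8°C.
|ΔTm| = |43.5 − 52.8| = 9.3°C, > 4.8°C.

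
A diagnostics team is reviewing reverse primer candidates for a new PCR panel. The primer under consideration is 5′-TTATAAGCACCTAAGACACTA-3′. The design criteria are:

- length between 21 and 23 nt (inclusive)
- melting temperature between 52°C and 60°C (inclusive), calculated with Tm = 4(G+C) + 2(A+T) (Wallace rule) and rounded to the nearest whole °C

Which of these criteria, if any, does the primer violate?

Meets all criteria.

Base counts: A=9, T=5, G=2, C=5 (length 21).
length: length 21 ✓
Tm: Tm = 2·14 + 4·7 = 56°C ✓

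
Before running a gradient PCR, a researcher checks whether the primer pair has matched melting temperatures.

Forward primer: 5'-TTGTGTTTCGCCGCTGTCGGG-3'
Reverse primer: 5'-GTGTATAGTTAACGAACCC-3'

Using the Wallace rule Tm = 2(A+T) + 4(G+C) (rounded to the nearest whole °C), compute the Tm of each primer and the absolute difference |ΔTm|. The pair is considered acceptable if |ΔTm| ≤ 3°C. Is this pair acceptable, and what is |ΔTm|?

Forward: A=0 T=8 G=8 C=5 → Tm = 2·8 + 4·13 = 68°C.
Reverse: A=6 T=5 G=4 C=4 → Tm = 2·11 + 4·8 = 54°C.
|ΔTm| = |68 − 54| = 14°C, > 3°C.

|ΔTm| = 14°C; the pair is not acceptable.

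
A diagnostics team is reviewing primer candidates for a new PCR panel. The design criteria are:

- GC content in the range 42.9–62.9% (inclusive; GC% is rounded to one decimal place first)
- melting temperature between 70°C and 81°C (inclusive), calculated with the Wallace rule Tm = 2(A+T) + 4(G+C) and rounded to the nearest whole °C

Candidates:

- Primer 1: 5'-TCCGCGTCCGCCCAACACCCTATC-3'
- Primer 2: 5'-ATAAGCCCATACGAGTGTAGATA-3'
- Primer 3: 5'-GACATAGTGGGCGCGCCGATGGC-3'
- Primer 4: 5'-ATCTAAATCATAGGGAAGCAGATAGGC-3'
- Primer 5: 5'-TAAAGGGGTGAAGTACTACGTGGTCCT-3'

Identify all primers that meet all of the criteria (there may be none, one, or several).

Primer 1 (24 nt, A=4 T=4 G=3 C=13): GC 16/24 = 66.7%, outside 42.9–62.9% ✗; Tm = 2·8 + 4·16 = 80°C ✓ — fails.
Primer 2 (23 nt, A=9 T=5 G=5 C=4): GC 9/23 = 39.1%, outside 42.9–62.9% ✗; Tm = 2·14 + 4·9 = 64°C, outside 70–81°C ✗ — fails.
Primer 3 (23 nt, A=4 T=3 G=10 C=6): GC 16/23 = 69.6%, outside 42.9–62.9% ✗; Tm = 2·7 + 4·16 = 78°C ✓ — fails.
Primer 4 (27 nt, A=11 T=5 G=7 C=4): GC 11/27 = 40.7%, outside 42.9–62.9% ✗; Tm = 2·16 + 4·11 = 76°C ✓ — fails.
Primer 5 (27 nt, A=7 T=7 G=9 C=4): GC 13/27 = 48.1% ✓; Tm = 2·14 + 4·13 = 80°C ✓ — passes.

Primer 5 only.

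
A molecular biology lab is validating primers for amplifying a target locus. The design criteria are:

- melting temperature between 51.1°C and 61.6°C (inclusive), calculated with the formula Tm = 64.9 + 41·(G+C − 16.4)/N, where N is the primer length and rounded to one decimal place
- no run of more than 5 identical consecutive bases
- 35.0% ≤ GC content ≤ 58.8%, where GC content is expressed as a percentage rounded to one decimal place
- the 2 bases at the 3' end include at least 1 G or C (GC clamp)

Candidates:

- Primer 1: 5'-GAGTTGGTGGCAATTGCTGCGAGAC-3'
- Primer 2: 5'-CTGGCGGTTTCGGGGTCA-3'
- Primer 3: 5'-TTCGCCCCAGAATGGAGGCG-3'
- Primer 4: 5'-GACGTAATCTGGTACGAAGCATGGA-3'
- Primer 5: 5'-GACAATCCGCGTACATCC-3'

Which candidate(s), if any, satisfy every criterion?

Primer 1 (25 nt, A=5 T=6 G=10 C=4): Tm = 64.9 + 41·(14 − 16.4)/25 = 61.0°C ✓; longest run = 2 ✓; GC 14/25 = 56.0% ✓; 3' end AC has 1 G/C ✓ — passes.
Primer 2 (18 nt, A=1 T=5 G=8 C=4): Tm = 64.9 + 41·(12 − 16.4)/18 = 54.9°C ✓; longest run = 4 ✓; GC 12/18 = 66.7%, outside 35.0–58.8% ✗; 3' end CA has 1 G/C ✓ — fails.
Primer 3 (20 nt, A=4 T=3 G=7 C=6): Tm = 64.9 + 41·(13 − 16.4)/20 = 57.9°C ✓; longest run = 4 ✓; GC 13/20 = 65.0%, outside 35.0–58.8% ✗; 3' end CG has 2 G/C ✓ — fails.
Primer 4 (25 nt, A=8 T=5 G=8 C=4): Tm = 64.9 + 41·(12 − 16.4)/25 = 57.7°C ✓; longest run = 2 ✓; GC 12/25 = 48.0% ✓; 3' end GA has 1 G/C ✓ — passes.
Primer 5 (18 nt, A=5 T=3 G=3 C=7): Tm = 64.9 + 41·(10 − 16.4)/18 = 50.3°C, outside 51.1–61.6°C ✗; longest run = 2 ✓; GC 10/18 = 55.6% ✓; 3' end CC has 2 G/C ✓ — fails.

Primer 1 and Primer 4.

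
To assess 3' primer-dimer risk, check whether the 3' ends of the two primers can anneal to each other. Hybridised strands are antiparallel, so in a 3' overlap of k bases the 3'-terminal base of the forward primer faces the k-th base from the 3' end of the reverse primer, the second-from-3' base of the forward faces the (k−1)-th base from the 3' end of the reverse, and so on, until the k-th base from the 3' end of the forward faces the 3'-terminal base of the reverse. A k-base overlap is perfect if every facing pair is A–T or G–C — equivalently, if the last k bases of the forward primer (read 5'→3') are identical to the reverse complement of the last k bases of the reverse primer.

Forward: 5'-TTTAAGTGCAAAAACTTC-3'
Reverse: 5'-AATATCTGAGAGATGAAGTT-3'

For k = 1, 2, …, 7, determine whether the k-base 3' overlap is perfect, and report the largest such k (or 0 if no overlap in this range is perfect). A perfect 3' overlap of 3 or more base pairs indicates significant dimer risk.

Longest perfect overlap: 6 complementary base pairs; significant dimer risk (threshold 3).

Last 7 bases (5'→3') — forward …AAACTTC, reverse …TGAAGTT.
Reverse complement of the reverse primer's last 7 bases: AACTTCA; its first k bases are the reverse complement of the reverse primer's last k bases, so a perfect k-base overlap needs the forward primer's last k bases to equal them.
Comparing (forward last k vs required): k=1: C vs A ✗; k=2: TC vs AA ✗; k=3: TTC vs AAC ✗; k=4: CTTC vs AACT ✗; k=5: ACTTC vs AACTT ✗; k=6: AACTTC vs AACTTC ✓; k=7: AAACTTC vs AACTTCA ✗.
Only k = 6 is perfect, so the longest perfect 3' overlap is 6.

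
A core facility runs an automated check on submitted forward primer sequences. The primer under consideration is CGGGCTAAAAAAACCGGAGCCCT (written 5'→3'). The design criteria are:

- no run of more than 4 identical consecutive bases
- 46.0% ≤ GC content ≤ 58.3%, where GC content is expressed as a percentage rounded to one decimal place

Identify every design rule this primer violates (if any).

Fails: homopolymer run.

Base counts: A=8, T=2, G=6, C=7 (length 23).
homopolymer run: longest run = 7, exceeds 4 ✗
GC content: GC 13/23 = 56.5% ✓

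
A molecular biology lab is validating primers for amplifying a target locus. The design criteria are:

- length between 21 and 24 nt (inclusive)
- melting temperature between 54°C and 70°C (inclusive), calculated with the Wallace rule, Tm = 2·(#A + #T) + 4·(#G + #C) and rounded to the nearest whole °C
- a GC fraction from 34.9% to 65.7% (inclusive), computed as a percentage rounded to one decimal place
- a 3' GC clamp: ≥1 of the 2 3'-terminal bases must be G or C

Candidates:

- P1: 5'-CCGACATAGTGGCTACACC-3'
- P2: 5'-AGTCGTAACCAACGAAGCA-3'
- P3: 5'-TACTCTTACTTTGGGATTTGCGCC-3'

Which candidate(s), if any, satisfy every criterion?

P3 only.

P1 (19 nt, A=5 T=3 G=4 C=7): length 19, outside 21–24 ✗; Tm = 2·8 + 4·11 = 60°C ✓; GC 11/19 = 57.9% ✓; 3' end CC has 2 G/C ✓ — fails.
P2 (19 nt, A=8 T=2 G=4 C=5): length 19, outside 21–24 ✗; Tm = 2·10 + 4·9 = 56°C ✓; GC 9/19 = 47.4% ✓; 3' end CA has 1 G/C ✓ — fails.
P3 (24 nt, A=3 T=10 G=5 C=6): length 24 ✓; Tm = 2·13 + 4·11 = 70°C ✓; GC 11/24 = 45.8% ✓; 3' end CC has 2 G/C ✓ — passes.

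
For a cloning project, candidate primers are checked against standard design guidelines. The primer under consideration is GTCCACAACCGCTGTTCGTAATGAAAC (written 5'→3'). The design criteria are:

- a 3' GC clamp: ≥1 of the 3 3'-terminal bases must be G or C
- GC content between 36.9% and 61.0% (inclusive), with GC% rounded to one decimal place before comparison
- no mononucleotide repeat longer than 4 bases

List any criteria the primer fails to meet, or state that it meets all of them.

Base counts: A=8, T=6, G=5, C=8 (length 27).
GC clamp: 3' end AAC has 1 G/C ✓
GC content: GC 13/27 = 48.1% ✓
homopolymer run: longest run = 3 ✓

Meets all criteria.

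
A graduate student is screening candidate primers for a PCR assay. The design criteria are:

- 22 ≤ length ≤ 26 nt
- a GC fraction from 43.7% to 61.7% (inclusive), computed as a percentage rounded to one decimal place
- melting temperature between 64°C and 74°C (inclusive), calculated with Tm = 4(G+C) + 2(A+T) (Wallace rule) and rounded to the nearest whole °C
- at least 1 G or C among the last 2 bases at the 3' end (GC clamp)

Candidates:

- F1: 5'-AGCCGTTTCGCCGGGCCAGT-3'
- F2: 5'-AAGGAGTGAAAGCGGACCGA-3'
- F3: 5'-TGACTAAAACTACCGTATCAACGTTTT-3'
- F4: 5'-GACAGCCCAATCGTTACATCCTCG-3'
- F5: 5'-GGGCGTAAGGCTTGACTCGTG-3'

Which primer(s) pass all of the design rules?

F4 only.

F1 (20 nt, A=2 T=4 G=7 C=7): length 20, outside 22–26 ✗; GC 14/20 = 70.0%, outside 43.7–61.7% ✗; Tm = 2·6 + 4·14 = 68°C ✓; 3' end GT has 1 G/C ✓ — fails.
F2 (20 nt, A=8 T=1 G=8 C=3): length 20, outside 22–26 ✗; GC 11/20 = 55.0% ✓; Tm = 2·9 + 4·11 = 62°C, outside 64–74°C ✗; 3' end GA has 1 G/C ✓ — fails.
F3 (27 nt, A=9 T=9 G=3 C=6): length 27, outside 22–26 ✗; GC 9/27 = 33.3%, outside 43.7–61.7% ✗; Tm = 2·18 + 4·9 = 72°C ✓; 3' end TT has 0 G/C, need ≥1 ✗ — fails.
F4 (24 nt, A=6 T=5 G=4 C=9): length 24 ✓; GC 13/24 = 54.2% ✓; Tm = 2·11 + 4·13 = 74°C ✓; 3' end CG has 2 G/C ✓ — passes.
F5 (21 nt, A=3 T=5 G=9 C=4): length 21, outside 22–26 ✗; GC 13/21 = 61.9%, outside 43.7–61.7% ✗; Tm = 2·8 + 4·13 = 68°C ✓; 3' end TG has 1 G/C ✓ — fails.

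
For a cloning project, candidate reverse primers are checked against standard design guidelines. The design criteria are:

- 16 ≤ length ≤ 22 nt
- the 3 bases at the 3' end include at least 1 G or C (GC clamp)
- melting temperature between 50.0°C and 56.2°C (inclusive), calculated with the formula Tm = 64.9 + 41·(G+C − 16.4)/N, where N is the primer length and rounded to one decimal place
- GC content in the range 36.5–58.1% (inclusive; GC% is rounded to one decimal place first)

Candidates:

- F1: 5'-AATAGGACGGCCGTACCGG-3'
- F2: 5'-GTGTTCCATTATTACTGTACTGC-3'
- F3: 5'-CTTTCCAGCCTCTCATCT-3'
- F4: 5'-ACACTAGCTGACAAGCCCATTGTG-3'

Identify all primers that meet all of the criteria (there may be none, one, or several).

None of the candidates satisfy all criteria.

F1 (19 nt, A=5 T=2 G=7 C=5): length 19 ✓; 3' end CGG has 3 G/C ✓; Tm = 64.9 + 41·(12 − 16.4)/19 = 55.4°C ✓; GC 12/19 = 63.2%, outside 36.5–58.1% ✗ — fails.
F2 (23 nt, A=4 T=10 G=4 C=5): length 23, outside 16–22 ✗; 3' end TGC has 2 G/C ✓; Tm = 64.9 + 41·(9 − 16.4)/23 = 51.7°C ✓; GC 9/23 = 39.1% ✓ — fails.
F3 (18 nt, A=2 T=7 G=1 C=8): length 18 ✓; 3' end TCT has 1 G/C ✓; Tm = 64.9 + 41·(9 − 16.4)/18 = 48.0°C, outside 50.0–56.2°C ✗; GC 9/18 = 50.0% ✓ — fails.
F4 (24 nt, A=7 T=5 G=5 C=7): length 24, outside 16–22 ✗; 3' end GTG has 2 G/C ✓; Tm = 64.9 + 41·(12 − 16.4)/24 = 57.4°C, outside 50.0–56.2°C ✗; GC 12/24 = 50.0% ✓ — fails.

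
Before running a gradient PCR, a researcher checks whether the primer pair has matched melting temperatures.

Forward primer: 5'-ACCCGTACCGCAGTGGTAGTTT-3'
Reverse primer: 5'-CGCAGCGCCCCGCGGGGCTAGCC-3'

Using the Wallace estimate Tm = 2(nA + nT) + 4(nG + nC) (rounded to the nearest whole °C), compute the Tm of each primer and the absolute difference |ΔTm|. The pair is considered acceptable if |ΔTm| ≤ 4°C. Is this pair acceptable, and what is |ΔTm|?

Forward: A=4 T=6 G=6 C=6 → Tm = 2·10 + 4·12 = 68°C.
Reverse: A=2 T=1 G=9 C=11 → Tm = 2·3 + 4·20 = 86°C.
|ΔTm| = |68 − 86| = 18°C, > 4°C.

|ΔTm| = 18°C; the pair is not acceptable.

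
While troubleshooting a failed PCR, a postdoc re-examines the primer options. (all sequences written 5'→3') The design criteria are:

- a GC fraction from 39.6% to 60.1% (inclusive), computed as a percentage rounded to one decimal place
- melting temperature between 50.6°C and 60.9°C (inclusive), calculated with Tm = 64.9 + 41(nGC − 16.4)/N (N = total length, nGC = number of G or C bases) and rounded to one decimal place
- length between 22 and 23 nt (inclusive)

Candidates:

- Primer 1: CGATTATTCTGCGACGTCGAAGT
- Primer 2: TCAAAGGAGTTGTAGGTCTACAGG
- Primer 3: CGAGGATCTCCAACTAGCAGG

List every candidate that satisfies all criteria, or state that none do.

Primer 1 only.

Primer 1 (23 nt, A=5 T=7 G=6 C=5): GC 11/23 = 47.8% ✓; Tm = 64.9 + 41·(11 − 16.4)/23 = 55.3°C ✓; length 23 ✓ — passes.
Primer 2 (24 nt, A=7 T=6 G=8 C=3): GC 11/24 = 45.8% ✓; Tm = 64.9 + 41·(11 − 16.4)/24 = 55.7°C ✓; length 24, outside 22–23 ✗ — fails.
Primer 3 (21 nt, A=6 T=3 G=6 C=6): GC 12/21 = 57.1% ✓; Tm = 64.9 + 41·(12 − 16.4)/21 = 56.3°C ✓; length 21, outside 22–23 ✗ — fails.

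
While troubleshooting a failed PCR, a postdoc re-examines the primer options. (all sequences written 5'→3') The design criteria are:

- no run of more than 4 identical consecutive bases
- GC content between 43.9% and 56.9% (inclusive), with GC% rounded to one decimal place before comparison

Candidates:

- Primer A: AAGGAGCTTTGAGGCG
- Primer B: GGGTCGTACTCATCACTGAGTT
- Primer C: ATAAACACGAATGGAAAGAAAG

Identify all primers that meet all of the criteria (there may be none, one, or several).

Primer A (16 nt, A=4 T=3 G=7 C=2): longest run = 3 ✓; GC 9/16 = 56.3% ✓ — passes.
Primer B (22 nt, A=4 T=7 G=6 C=5): longest run = 3 ✓; GC 11/22 = 50.0% ✓ — passes.
Primer C (22 nt, A=13 T=2 G=5 C=2): longest run = 3 ✓; GC 7/22 = 31.8%, outside 43.9–56.9% ✗ — fails.

Primer A and Primer B.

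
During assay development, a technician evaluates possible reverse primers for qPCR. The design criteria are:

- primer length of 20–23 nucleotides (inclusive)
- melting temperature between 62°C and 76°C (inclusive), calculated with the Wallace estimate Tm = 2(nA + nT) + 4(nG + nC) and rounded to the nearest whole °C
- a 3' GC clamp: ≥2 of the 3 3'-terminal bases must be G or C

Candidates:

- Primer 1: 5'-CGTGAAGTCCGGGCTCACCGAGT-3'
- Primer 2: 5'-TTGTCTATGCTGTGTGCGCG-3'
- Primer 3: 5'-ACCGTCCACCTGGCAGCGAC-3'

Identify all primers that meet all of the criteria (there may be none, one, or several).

Primer 2 and Primer 3.

Primer 1 (23 nt, A=4 T=4 G=8 C=7): length 23 ✓; Tm = 2·8 + 4·15 = 76°C ✓; 3' end AGT has 1 G/C, need ≥2 ✗ — fails.
Primer 2 (20 nt, A=1 T=8 G=7 C=4): length 20 ✓; Tm = 2·9 + 4·11 = 62°C ✓; 3' end GCG has 3 G/C ✓ — passes.
Primer 3 (20 nt, A=4 T=2 G=5 C=9): length 20 ✓; Tm = 2·6 + 4·14 = 68°C ✓; 3' end GAC has 2 G/C ✓ — passes.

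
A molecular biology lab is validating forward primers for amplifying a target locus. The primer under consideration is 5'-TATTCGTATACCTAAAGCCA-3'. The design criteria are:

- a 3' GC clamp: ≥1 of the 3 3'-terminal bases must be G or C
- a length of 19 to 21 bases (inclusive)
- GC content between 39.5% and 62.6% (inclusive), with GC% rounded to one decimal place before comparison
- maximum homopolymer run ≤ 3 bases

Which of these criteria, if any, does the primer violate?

Fails: GC content.

Base counts: A=7, T=6, G=2, C=5 (length 20).
GC clamp: 3' end CCA has 2 G/C ✓
length: length 20 ✓
GC content: GC 7/20 = 35.0%, outside 39.5–62.6% ✗
homopolymer run: longest run = 3 ✓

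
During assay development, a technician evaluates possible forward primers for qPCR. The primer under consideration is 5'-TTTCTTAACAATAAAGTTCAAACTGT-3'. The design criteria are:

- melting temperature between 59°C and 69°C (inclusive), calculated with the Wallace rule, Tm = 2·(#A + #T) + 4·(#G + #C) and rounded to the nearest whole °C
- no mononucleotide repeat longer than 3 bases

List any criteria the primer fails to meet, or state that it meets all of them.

Base counts: A=10, T=10, G=2, C=4 (length 26).
Tm: Tm = 2·20 + 4·6 = 64°C ✓
homopolymer run: longest run = 3 ✓

Meets all criteria.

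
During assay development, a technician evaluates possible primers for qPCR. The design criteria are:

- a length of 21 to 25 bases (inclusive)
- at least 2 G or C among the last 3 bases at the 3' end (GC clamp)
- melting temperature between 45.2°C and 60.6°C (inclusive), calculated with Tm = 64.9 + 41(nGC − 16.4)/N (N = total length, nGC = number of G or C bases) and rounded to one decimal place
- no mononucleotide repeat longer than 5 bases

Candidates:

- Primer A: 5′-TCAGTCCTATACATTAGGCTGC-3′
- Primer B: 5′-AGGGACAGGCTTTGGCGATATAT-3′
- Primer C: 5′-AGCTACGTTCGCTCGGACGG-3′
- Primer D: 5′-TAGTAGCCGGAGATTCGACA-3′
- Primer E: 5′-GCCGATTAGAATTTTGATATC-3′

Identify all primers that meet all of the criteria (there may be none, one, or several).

Primer A (22 nt, A=5 T=7 G=4 C=6): length 22 ✓; 3' end TGC has 2 G/C ✓; Tm = 64.9 + 41·(10 − 16.4)/22 = 53.0°C ✓; longest run = 2 ✓ — passes.
Primer B (23 nt, A=6 T=6 G=8 C=3): length 23 ✓; 3' end TAT has 0 G/C, need ≥2 ✗; Tm = 64.9 + 41·(11 − 16.4)/23 = 55.3°C ✓; longest run = 3 ✓ — fails.
Primer C (20 nt, A=3 T=4 G=7 C=6): length 20, outside 21–25 ✗; 3' end CGG has 3 G/C ✓; Tm = 64.9 + 41·(13 − 16.4)/20 = 57.9°C ✓; longest run = 2 ✓ — fails.
Primer D (20 nt, A=6 T=4 G=6 C=4): length 20, outside 21–25 ✗; 3' end ACA has 1 G/C, need ≥2 ✗; Tm = 64.9 + 41·(10 − 16.4)/20 = 51.8°C ✓; longest run = 2 ✓ — fails.
Primer E (21 nt, A=6 T=8 G=4 C=3): length 21 ✓; 3' end ATC has 1 G/C, need ≥2 ✗; Tm = 64.9 + 41·(7 − 16.4)/21 = 46.5°C ✓; longest run = 4 ✓ — fails.

Primer A only.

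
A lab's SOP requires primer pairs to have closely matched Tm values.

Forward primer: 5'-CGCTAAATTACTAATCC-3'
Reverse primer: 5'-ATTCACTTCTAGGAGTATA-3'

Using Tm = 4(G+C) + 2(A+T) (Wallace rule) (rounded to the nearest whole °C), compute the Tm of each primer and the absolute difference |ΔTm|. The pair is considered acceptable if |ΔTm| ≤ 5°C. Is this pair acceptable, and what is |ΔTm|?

Forward: A=6 T=5 G=1 C=5 → Tm = 2·11 + 4·6 = 46°C.
Reverse: A=6 T=7 G=3 C=3 → Tm = 2·13 + 4·6 = 50°C.
|ΔTm| = |46 − 50| = 4°C, ≤ 5°C.

|ΔTm| = 4°C; the pair is acceptable.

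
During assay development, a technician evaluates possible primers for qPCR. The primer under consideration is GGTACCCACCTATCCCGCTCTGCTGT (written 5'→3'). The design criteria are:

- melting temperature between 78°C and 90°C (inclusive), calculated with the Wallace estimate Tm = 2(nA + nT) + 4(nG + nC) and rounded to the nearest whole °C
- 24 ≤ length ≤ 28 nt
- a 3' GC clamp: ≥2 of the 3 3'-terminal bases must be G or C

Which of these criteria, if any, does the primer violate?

Base counts: A=3, T=7, G=5, C=11 (length 26).
Tm: Tm = 2·10 + 4·16 = 84°C ✓
length: length 26 ✓
GC clamp: 3' end TGT has 1 G/C, need ≥2 ✗

Fails: GC clamp.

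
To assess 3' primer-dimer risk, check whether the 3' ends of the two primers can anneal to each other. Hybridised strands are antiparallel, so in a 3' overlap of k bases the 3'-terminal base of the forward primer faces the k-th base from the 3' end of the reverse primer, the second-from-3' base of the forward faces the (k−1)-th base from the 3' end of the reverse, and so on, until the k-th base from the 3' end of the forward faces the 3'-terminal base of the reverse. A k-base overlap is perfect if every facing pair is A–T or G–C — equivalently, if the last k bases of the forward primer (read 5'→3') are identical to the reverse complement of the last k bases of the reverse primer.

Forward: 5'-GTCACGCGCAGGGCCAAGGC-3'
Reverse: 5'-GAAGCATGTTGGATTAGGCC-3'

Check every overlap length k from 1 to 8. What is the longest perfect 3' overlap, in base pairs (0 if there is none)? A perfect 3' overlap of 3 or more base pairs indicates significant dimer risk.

Longest perfect overlap: 3 complementary base pairs; significant dimer risk (threshold 3).

Last 8 bases (5'→3') — forward …GCCAAGGC, reverse …ATTAGGCC.
Reverse complement of the reverse primer's last 8 bases: GGCCTAAT; its first k bases are the reverse complement of the reverse primer's last k bases, so a perfect k-base overlap needs the forward primer's last k bases to equal them.
Comparing (forward last k vs required): k=1: C vs G ✗; k=2: GC vs GG ✗; k=3: GGC vs GGC ✓; k=4: AGGC vs GGCC ✗; k=5: AAGGC vs GGCCT ✗; k=6: CAAGGC vs GGCCTA ✗; k=7: CCAAGGC vs GGCCTAA ✗; k=8: GCCAAGGC vs GGCCTAAT ✗.
Only k = 3 is perfect, so the longest perfect 3' overlap is 3.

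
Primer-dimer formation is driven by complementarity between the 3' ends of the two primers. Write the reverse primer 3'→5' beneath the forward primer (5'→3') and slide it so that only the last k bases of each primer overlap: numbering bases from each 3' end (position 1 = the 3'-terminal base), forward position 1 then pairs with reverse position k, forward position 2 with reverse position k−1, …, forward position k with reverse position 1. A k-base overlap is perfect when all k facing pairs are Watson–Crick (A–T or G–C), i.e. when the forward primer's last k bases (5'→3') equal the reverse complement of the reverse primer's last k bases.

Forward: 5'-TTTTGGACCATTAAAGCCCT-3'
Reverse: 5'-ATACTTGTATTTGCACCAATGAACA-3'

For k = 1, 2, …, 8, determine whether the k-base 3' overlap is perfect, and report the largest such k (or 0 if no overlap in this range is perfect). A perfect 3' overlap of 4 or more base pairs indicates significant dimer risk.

Last 8 bases (5'→3') — forward …AAAGCCCT, reverse …AATGAACA.
Reverse complement of the reverse primer's last 8 bases: TGTTCATT; its first k bases are the reverse complement of the reverse primer's last k bases, so a perfect k-base overlap needs the forward primer's last k bases to equal them.
Comparing (forward last k vs required): k=1: T vs T ✓; k=2: CT vs TG ✗; k=3: CCT vs TGT ✗; k=4: CCCT vs TGTT ✗; k=5: GCCCT vs TGTTC ✗; k=6: AGCCCT vs TGTTCA ✗; k=7: AAGCCCT vs TGTTCAT ✗; k=8: AAAGCCCT vs TGTTCATT ✗.
Only k = 1 is perfect, so the longest perfect 3' overlap is 1.

Longest perfect overlap: 1 complementary base pair; below the dimer-risk threshold (threshold 4).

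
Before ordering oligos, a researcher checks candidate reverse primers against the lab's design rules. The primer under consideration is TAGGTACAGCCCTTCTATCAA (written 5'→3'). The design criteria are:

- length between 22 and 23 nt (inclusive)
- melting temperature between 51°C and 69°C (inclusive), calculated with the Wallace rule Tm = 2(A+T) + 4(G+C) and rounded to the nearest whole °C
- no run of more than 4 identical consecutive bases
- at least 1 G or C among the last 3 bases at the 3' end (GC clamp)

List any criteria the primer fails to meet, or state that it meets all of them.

Base counts: A=6, T=6, G=3, C=6 (length 21).
length: length 21, outside 22–23 ✗
Tm: Tm = 2·12 + 4·9 = 60°C ✓
homopolymer run: longest run = 3 ✓
GC clamp: 3' end CAA has 1 G/C ✓

Fails: length.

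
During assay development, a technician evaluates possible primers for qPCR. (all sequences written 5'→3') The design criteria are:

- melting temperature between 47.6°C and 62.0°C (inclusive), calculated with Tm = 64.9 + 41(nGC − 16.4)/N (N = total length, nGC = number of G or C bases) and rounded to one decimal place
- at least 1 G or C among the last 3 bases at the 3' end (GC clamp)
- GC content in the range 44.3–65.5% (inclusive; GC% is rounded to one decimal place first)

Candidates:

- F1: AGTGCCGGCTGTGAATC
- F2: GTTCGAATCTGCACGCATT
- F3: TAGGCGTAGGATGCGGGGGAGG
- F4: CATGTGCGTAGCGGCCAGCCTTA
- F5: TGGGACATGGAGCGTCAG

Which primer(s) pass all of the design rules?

F1 and F5.

F1 (17 nt, A=3 T=4 G=6 C=4): Tm = 64.9 + 41·(10 − 16.4)/17 = 49.5°C ✓; 3' end ATC has 1 G/C ✓; GC 10/17 = 58.8% ✓ — passes.
F2 (19 nt, A=4 T=6 G=4 C=5): Tm = 64.9 + 41·(9 − 16.4)/19 = 48.9°C ✓; 3' end ATT has 0 G/C, need ≥1 ✗; GC 9/19 = 47.4% ✓ — fails.
F3 (22 nt, A=4 T=3 G=13 C=2): Tm = 64.9 + 41·(15 − 16.4)/22 = 62.3°C, outside 47.6–62.0°C ✗; 3' end AGG has 2 G/C ✓; GC 15/22 = 68.2%, outside 44.3–65.5% ✗ — fails.
F4 (23 nt, A=4 T=5 G=7 C=7): Tm = 64.9 + 41·(14 − 16.4)/23 = 60.6°C ✓; 3' end TTA has 0 G/C, need ≥1 ✗; GC 14/23 = 60.9% ✓ — fails.
F5 (18 nt, A=4 T=3 G=8 C=3): Tm = 64.9 + 41·(11 − 16.4)/18 = 52.6°C ✓; 3' end CAG has 2 G/C ✓; GC 11/18 = 61.1% ✓ — passes.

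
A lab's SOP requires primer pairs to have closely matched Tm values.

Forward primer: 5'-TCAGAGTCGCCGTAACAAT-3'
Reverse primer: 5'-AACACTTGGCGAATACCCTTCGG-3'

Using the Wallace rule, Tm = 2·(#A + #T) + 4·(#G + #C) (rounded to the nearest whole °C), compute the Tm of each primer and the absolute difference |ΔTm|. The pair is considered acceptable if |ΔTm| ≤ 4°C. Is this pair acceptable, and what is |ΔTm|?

|ΔTm| = 14°C; the pair is not acceptable.

Forward: A=6 T=4 G=4 C=5 → Tm = 2·10 + 4·9 = 56°C.
Reverse: A=6 T=5 G=5 C=7 → Tm = 2·11 + 4·12 = 70°C.
|ΔTm| = |56 − 70| = 14°C, > 4°C.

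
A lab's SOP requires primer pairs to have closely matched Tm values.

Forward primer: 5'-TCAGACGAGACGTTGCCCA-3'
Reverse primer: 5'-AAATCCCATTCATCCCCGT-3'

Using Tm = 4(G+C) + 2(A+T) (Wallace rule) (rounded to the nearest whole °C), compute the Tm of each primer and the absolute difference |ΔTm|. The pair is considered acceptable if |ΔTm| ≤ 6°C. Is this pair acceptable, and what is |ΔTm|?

Forward: A=5 T=3 G=5 C=6 → Tm = 2·8 + 4·11 = 60°C.
Reverse: A=5 T=5 G=1 C=8 → Tm = 2·10 + 4·9 = 56°C.
|ΔTm| = |60 − 56| = 4°C, ≤ 6°C.

|ΔTm| = 4°C; the pair is acceptable.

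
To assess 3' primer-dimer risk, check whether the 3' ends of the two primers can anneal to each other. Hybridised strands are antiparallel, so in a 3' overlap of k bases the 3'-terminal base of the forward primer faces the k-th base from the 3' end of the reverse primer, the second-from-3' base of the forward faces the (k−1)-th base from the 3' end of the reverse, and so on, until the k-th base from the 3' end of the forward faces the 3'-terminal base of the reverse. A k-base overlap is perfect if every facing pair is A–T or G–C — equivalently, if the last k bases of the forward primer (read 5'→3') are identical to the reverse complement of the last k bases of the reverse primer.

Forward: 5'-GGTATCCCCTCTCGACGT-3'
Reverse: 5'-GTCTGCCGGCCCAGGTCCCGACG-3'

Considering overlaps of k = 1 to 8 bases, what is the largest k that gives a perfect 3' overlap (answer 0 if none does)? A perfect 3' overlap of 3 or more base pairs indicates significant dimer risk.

Last 8 bases (5'→3') — forward …CTCGACGT, reverse …TCCCGACG.
Reverse complement of the reverse primer's last 8 bases: CGTCGGGA; its first k bases are the reverse complement of the reverse primer's last k bases, so a perfect k-base overlap needs the forward primer's last k bases to equal them.
Comparing (forward last k vs required): k=1: T vs C ✗; k=2: GT vs CG ✗; k=3: CGT vs CGT ✓; k=4: ACGT vs CGTC ✗; k=5: GACGT vs CGTCG ✗; k=6: CGACGT vs CGTCGG ✗; k=7: TCGACGT vs CGTCGGG ✗; k=8: CTCGACGT vs CGTCGGGA ✗.
Only k = 3 is perfect, so the longest perfect 3' overlap is 3.

Longest perfect overlap: 3 complementary base pairs; significant dimer risk (threshold 3).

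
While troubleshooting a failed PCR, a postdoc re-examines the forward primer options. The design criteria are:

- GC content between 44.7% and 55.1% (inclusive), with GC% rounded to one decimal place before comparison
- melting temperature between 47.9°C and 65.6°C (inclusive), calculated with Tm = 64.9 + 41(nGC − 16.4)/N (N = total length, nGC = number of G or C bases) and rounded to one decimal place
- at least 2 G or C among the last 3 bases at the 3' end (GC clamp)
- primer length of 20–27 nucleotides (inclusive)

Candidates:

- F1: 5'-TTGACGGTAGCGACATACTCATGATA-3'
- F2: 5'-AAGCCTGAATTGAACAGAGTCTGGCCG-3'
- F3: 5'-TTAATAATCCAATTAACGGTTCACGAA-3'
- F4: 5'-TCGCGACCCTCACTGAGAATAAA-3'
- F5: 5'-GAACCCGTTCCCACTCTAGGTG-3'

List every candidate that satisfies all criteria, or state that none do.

F1 (26 nt, A=8 T=7 G=6 C=5): GC 11/26 = 42.3%, outside 44.7–55.1% ✗; Tm = 64.9 + 41·(11 − 16.4)/26 = 56.4°C ✓; 3' end ATA has 0 G/C, need ≥2 ✗; length 26 ✓ — fails.
F2 (27 nt, A=8 T=5 G=8 C=6): GC 14/27 = 51.9% ✓; Tm = 64.9 + 41·(14 − 16.4)/27 = 61.3°C ✓; 3' end CCG has 3 G/C ✓; length 27 ✓ — passes.
F3 (27 nt, A=11 T=8 G=3 C=5): GC 8/27 = 29.6%, outside 44.7–55.1% ✗; Tm = 64.9 + 41·(8 − 16.4)/27 = 52.1°C ✓; 3' end GAA has 1 G/C, need ≥2 ✗; length 27 ✓ — fails.
F4 (23 nt, A=8 T=4 G=4 C=7): GC 11/23 = 47.8% ✓; Tm = 64.9 + 41·(11 − 16.4)/23 = 55.3°C ✓; 3' end AAA has 0 G/C, need ≥2 ✗; length 23 ✓ — fails.
F5 (22 nt, A=4 T=5 G=5 C=8): GC 13/22 = 59.1%, outside 44.7–55.1% ✗; Tm = 64.9 + 41·(13 − 16.4)/22 = 58.6°C ✓; 3' end GTG has 2 G/C ✓; length 22 ✓ — fails.

F2 only.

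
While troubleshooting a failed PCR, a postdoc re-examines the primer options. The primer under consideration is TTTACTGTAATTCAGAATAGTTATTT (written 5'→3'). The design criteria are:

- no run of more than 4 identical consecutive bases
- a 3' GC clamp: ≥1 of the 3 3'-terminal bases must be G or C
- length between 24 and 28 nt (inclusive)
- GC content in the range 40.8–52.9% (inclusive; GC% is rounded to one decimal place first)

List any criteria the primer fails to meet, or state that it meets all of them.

Fails: GC clamp, GC content.

Base counts: A=8, T=13, G=3, C=2 (length 26).
homopolymer run: longest run = 3 ✓
GC clamp: 3' end TTT has 0 G/C, need ≥1 ✗
length: length 26 ✓
GC content: GC 5/26 = 19.2%, outside 40.8–52.9% ✗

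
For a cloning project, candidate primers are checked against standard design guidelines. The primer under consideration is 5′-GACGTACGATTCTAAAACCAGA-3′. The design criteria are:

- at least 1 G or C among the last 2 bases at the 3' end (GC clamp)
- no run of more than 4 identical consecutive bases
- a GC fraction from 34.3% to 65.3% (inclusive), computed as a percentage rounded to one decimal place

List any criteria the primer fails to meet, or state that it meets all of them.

Base counts: A=9, T=4, G=4, C=5 (length 22).
GC clamp: 3' end GA has 1 G/C ✓
homopolymer run: longest run = 4 ✓
GC content: GC 9/22 = 40.9% ✓

Meets all criteria.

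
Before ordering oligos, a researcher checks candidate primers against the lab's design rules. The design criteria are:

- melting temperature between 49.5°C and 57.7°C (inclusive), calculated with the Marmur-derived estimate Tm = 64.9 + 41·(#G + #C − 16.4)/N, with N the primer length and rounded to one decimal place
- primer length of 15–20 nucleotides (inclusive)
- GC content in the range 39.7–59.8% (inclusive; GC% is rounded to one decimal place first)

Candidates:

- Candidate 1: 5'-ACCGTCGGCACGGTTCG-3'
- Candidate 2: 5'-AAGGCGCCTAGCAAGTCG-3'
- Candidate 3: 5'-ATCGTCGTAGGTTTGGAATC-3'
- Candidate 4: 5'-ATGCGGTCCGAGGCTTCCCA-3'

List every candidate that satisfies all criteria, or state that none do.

Candidate 1 (17 nt, A=2 T=3 G=6 C=6): Tm = 64.9 + 41·(12 − 16.4)/17 = 54.3°C ✓; length 17 ✓; GC 12/17 = 70.6%, outside 39.7–59.8% ✗ — fails.
Candidate 2 (18 nt, A=5 T=2 G=6 C=5): Tm = 64.9 + 41·(11 − 16.4)/18 = 52.6°C ✓; length 18 ✓; GC 11/18 = 61.1%, outside 39.7–59.8% ✗ — fails.
Candidate 3 (20 nt, A=4 T=7 G=6 C=3): Tm = 64.9 + 41·(9 − 16.4)/20 = 49.7°C ✓; length 20 ✓; GC 9/20 = 45.0% ✓ — passes.
Candidate 4 (20 nt, A=3 T=4 G=6 C=7): Tm = 64.9 + 41·(13 − 16.4)/20 = 57.9°C, outside 49.5–57.7°C ✗; length 20 ✓; GC 13/20 = 65.0%, outside 39.7–59.8% ✗ — fails.

Candidate 3 only.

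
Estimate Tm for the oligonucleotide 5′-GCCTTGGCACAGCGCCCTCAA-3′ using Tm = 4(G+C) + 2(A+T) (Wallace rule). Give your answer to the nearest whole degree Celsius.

70°C

Base counts: A=4, T=3, G=5, C=9 (length 21).
Tm = 2·(4+3) + 4·(5+9) = 2·7 + 4·14 = 14 + 56 = 70°C.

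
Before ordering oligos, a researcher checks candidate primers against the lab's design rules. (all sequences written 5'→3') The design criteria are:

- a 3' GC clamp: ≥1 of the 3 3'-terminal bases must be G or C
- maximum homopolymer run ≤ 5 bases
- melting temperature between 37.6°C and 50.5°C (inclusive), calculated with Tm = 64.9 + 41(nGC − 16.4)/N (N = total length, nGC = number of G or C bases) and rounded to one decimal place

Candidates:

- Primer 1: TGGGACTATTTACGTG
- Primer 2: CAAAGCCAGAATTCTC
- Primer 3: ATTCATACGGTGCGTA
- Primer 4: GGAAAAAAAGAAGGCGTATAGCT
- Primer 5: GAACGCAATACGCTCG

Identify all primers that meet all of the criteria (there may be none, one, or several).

Primer 1 (16 nt, A=3 T=6 G=5 C=2): 3' end GTG has 2 G/C ✓; longest run = 3 ✓; Tm = 64.9 + 41·(7 − 16.4)/16 = 40.8°C ✓ — passes.
Primer 2 (16 nt, A=6 T=3 G=2 C=5): 3' end CTC has 2 G/C ✓; longest run = 3 ✓; Tm = 64.9 + 41·(7 − 16.4)/16 = 40.8°C ✓ — passes.
Primer 3 (16 nt, A=4 T=5 G=4 C=3): 3' end GTA has 1 G/C ✓; longest run = 2 ✓; Tm = 64.9 + 41·(7 − 16.4)/16 = 40.8°C ✓ — passes.
Primer 4 (23 nt, A=11 T=3 G=7 C=2): 3' end GCT has 2 G/C ✓; longest run = 7, exceeds 5 ✗; Tm = 64.9 + 41·(9 − 16.4)/23 = 51.7°C, outside 37.6–50.5°C ✗ — fails.
Primer 5 (16 nt, A=5 T=2 G=4 C=5): 3' end TCG has 2 G/C ✓; longest run = 2 ✓; Tm = 64.9 + 41·(9 − 16.4)/16 = 45.9°C ✓ — passes.

Primer 1, Primer 2, Primer 3 and Primer 5.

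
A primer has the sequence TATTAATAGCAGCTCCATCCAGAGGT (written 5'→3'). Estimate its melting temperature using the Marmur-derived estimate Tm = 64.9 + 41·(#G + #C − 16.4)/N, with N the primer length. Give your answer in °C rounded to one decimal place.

Base counts: A=8, T=7, G=5, C=6; G+C = 11, N = 26.
Tm = 64.9 + 41·(11 − 16.4)/26 = 64.9 + -221.40/26 = 56.4°C.

56.4°C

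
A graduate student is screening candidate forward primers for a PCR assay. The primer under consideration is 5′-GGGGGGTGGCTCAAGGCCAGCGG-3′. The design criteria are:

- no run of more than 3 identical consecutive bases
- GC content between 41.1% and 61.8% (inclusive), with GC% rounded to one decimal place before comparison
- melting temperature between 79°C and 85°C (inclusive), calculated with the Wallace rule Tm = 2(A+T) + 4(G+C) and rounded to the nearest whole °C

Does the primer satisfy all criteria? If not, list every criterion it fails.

Base counts: A=3, T=2, G=13, C=5 (length 23).
homopolymer run: longest run = 6, exceeds 3 ✗
GC content: GC 18/23 = 78.3%, outside 41.1–61.8% ✗
Tm: Tm = 2·5 + 4·18 = 82°C ✓

Fails: homopolymer run, GC content.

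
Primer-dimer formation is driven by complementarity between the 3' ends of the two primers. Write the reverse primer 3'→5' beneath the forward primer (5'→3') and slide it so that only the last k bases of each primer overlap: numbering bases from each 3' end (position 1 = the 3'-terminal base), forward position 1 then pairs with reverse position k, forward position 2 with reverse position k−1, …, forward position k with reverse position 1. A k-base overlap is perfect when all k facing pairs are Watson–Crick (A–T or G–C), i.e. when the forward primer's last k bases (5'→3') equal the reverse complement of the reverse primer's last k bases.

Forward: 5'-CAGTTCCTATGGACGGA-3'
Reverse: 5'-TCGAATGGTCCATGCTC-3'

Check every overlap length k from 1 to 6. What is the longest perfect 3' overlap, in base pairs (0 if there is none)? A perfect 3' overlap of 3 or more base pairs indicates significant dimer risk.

Last 6 bases (5'→3') — forward …GACGGA, reverse …ATGCTC.
Reverse complement of the reverse primer's last 6 bases: GAGCAT; its first k bases are the reverse complement of the reverse primer's last k bases, so a perfect k-base overlap needs the forward primer's last k bases to equal them.
Comparing (forward last k vs required): k=1: A vs G ✗; k=2: GA vs GA ✓; k=3: GGA vs GAG ✗; k=4: CGGA vs GAGC ✗; k=5: ACGGA vs GAGCA ✗; k=6: GACGGA vs GAGCAT ✗.
Only k = 2 is perfect, so the longest perfect 3' overlap is 2.

Longest perfect overlap: 2 complementary base pairs; below the dimer-risk threshold (threshold 3).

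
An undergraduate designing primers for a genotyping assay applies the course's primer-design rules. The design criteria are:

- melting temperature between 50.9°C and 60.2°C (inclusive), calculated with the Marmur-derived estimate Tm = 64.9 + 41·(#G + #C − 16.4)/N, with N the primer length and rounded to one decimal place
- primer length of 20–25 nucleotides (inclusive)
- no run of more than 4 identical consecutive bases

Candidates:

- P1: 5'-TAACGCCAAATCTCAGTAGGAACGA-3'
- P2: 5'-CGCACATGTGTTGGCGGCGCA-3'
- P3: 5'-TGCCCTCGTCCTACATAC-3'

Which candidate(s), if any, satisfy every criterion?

P1 and P2.

P1 (25 nt, A=10 T=4 G=5 C=6): Tm = 64.9 + 41·(11 − 16.4)/25 = 56.0°C ✓; length 25 ✓; longest run = 3 ✓ — passes.
P2 (21 nt, A=3 T=4 G=8 C=6): Tm = 64.9 + 41·(14 − 16.4)/21 = 60.2°C ✓; length 21 ✓; longest run = 2 ✓ — passes.
P3 (18 nt, A=3 T=5 G=2 C=8): Tm = 64.9 + 41·(10 − 16.4)/18 = 50.3°C, outside 50.9–60.2°C ✗; length 18, outside 20–25 ✗; longest run = 3 ✓ — fails.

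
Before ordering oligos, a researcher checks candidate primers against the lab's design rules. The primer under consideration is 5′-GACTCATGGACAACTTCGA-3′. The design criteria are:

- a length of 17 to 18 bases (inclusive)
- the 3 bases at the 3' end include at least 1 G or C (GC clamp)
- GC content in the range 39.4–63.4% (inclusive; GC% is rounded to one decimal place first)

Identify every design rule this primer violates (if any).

Fails: length.

Base counts: A=6, T=4, G=4, C=5 (length 19).
length: length 19, outside 17–18 ✗
GC clamp: 3' end CGA has 2 G/C ✓
GC content: GC 9/19 = 47.4% ✓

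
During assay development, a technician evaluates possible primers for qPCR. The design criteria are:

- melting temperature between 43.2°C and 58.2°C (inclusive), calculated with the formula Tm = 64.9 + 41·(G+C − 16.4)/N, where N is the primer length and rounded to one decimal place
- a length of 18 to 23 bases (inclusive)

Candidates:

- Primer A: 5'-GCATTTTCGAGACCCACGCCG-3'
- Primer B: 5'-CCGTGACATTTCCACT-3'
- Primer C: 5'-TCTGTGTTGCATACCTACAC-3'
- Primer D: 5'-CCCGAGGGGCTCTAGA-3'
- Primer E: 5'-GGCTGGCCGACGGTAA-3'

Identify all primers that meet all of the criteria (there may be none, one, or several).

Primer C only.

Primer A (21 nt, A=4 T=4 G=5 C=8): Tm = 64.9 + 41·(13 − 16.4)/21 = 58.3°C, outside 43.2–58.2°C ✗; length 21 ✓ — fails.
Primer B (16 nt, A=3 T=5 G=2 C=6): Tm = 64.9 + 41·(8 − 16.4)/16 = 43.4°C ✓; length 16, outside 18–23 ✗ — fails.
Primer C (20 nt, A=4 T=7 G=3 C=6): Tm = 64.9 + 41·(9 − 16.4)/20 = 49.7°C ✓; length 20 ✓ — passes.
Primer D (16 nt, A=3 T=2 G=6 C=5): Tm = 64.9 + 41·(11 − 16.4)/16 = 51.1°C ✓; length 16, outside 18–23 ✗ — fails.
Primer E (16 nt, A=3 T=2 G=7 C=4): Tm = 64.9 + 41·(11 − 16.4)/16 = 51.1°C ✓; length 16, outside 18–23 ✗ — fails.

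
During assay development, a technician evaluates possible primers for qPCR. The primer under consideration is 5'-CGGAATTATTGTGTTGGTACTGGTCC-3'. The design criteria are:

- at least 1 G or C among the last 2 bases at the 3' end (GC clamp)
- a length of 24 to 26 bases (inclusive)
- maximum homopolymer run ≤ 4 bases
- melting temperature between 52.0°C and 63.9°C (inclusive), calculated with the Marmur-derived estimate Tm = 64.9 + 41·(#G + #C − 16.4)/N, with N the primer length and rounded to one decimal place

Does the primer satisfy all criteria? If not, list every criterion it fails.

Base counts: A=4, T=10, G=8, C=4 (length 26).
GC clamp: 3' end CC has 2 G/C ✓
length: length 26 ✓
homopolymer run: longest run = 2 ✓
Tm: Tm = 64.9 + 41·(12 − 16.4)/26 = 58.0°C ✓

Meets all criteria.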